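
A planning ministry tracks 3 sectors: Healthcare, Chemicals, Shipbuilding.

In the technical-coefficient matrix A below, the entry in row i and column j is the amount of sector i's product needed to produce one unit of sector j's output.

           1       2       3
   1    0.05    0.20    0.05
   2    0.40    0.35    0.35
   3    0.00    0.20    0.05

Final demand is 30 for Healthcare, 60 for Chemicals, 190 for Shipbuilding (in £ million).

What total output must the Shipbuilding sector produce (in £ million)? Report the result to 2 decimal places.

x_3 = 263.39

I − A =
  [   0.95    -0.20    -0.05]
  [  -0.40     0.65    -0.35]
  [   0.00    -0.20     0.95]
Cofactors of I−A, C_ij = (−1)^(i+j)·(minor ij) (rows/columns in the sector order above):
  C_11 = (0.65)(0.95) − (-0.35)(-0.20) = 0.5475
  C_12 = −[(-0.40)(0.95) − (-0.35)(0.00)] = 0.3800
  C_13 = (-0.40)(-0.20) − (0.65)(0.00) = 0.0800
  C_21 = −[(-0.20)(0.95) − (-0.05)(-0.20)] = 0.2000
  C_22 = (0.95)(0.95) − (-0.05)(0.00) = 0.9025
  C_23 = −[(0.95)(-0.20) − (-0.20)(0.00)] = 0.1900
  C_31 = (-0.20)(-0.35) − (-0.05)(0.65) = 0.1025
  C_32 = −[(0.95)(-0.35) − (-0.05)(-0.40)] = 0.3525
  C_33 = (0.95)(0.65) − (-0.20)(-0.40) = 0.5375
det(I−A) = Σ_j (I−A)_1j·C_1j = (0.95)(0.5475) + (-0.20)(0.3800) + (-0.05)(0.0800) = 0.440125
adj(I−A) = Cᵀ =
  [ 0.5475   0.2000   0.1025]
  [ 0.3800   0.9025   0.3525]
  [ 0.0800   0.1900   0.5375]
(I − A)⁻¹ = adj(I−A) / det(I−A) ≈
  [   1.2440     0.4544     0.2329]
  [   0.8634     2.0506     0.8009]
  [   0.1818     0.4317     1.2212]
x = (I − A)⁻¹ d = adj(I−A)·d / det(I−A), with det(I−A) = 0.440125:
  x_1 = (0.5475·30 + 0.2000·60 + 0.1025·190) / 0.440125 = 47.90 / 0.440125 ≈ 108.83
  x_2 = (0.3800·30 + 0.9025·60 + 0.3525·190) / 0.440125 = 132.525 / 0.440125 ≈ 301.11
  x_3 = (0.0800·30 + 0.1900·60 + 0.5375·190) / 0.440125 = 115.925 / 0.440125 ≈ 263.39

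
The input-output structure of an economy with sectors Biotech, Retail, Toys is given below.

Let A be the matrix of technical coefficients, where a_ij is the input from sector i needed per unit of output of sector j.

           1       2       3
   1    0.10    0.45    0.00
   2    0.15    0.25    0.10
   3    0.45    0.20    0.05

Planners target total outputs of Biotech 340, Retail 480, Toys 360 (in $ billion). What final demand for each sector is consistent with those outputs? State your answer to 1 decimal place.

I − A =
  [   0.90    -0.45     0.00]
  [  -0.15     0.75    -0.10]
  [  -0.45    -0.20     0.95]
d = (I − A) x:
  d_1 = (+0.90)·340 + (-0.45)·480 + (+0.00)·360 = 90.0
  d_2 = (-0.15)·340 + (+0.75)·480 + (-0.10)·360 = 273.0
  d_3 = (-0.45)·340 + (-0.20)·480 + (+0.95)·360 = 93.0

d_1 = 90.0, d_2 = 273.0, d_3 = 93.0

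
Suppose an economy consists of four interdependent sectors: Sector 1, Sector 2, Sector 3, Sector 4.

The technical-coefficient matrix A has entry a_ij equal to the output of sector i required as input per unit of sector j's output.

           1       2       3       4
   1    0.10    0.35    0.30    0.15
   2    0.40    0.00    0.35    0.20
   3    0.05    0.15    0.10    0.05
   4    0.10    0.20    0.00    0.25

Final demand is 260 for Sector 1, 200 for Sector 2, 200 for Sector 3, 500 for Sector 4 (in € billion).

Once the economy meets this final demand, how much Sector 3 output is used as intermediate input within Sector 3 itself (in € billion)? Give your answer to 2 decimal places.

z_33 = 50.55

I − A =
  [   0.90    -0.35    -0.30    -0.15]
  [  -0.40     1.00    -0.35    -0.20]
  [  -0.05    -0.15     0.90    -0.05]
  [  -0.10    -0.20     0.00     0.75]
Compute the cofactors C_ij = (−1)^(i+j)·(3×3 minor ij) of I−A; the adjugate is their transpose:
adj(I−A) = Cᵀ =
  [ 0.596125   0.300000   0.315375   0.220250]
  [ 0.302875   0.581250   0.327000   0.237375]
  [ 0.092500   0.124375   0.500000   0.085000]
  [ 0.160250   0.195000   0.129250   0.597625]
det(I−A) = Σ_j (I−A)_1j·C_1j = (0.90)(0.596125) + (-0.35)(0.302875) + (-0.30)(0.092500) + (-0.15)(0.160250) = 0.37871875
(I − A)⁻¹ = adj(I−A) / det(I−A) ≈
  [   1.5741     0.7921     0.8327     0.5816]
  [   0.7997     1.5348     0.8634     0.6268]
  [   0.2442     0.3284     1.3202     0.2244]
  [   0.4231     0.5149     0.3413     1.5780]
First solve x = (I − A)⁻¹ d = adj(I−A)·d / det(I−A); in particular x_3 = (0.092500·260 + 0.124375·200 + 0.500000·200 + 0.085000·500) / 0.37871875 = 191.425 / 0.37871875 ≈ 505.4542.
Intermediate flow from 3 to 3: z_33 = a_33 · x_3 = 0.10 × 191.425 / 0.37871875 = 19.1425 / 0.37871875 ≈ 50.55.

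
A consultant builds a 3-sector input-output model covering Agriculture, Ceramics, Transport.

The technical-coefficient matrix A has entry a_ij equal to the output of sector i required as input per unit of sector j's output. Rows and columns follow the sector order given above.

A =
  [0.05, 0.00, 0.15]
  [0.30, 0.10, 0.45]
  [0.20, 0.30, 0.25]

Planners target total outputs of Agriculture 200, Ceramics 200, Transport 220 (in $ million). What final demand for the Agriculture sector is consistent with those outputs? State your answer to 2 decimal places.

d_1 = 157.00

I − A =
  [   0.95     0.00    -0.15]
  [  -0.30     0.90    -0.45]
  [  -0.20    -0.30     0.75]
d = (I − A) x:
  d_1 = (+0.95)·200 + (+0.00)·200 + (-0.15)·220 = 157.00
  d_2 = (-0.30)·200 + (+0.90)·200 + (-0.45)·220 = 21.00
  d_3 = (-0.20)·200 + (-0.30)·200 + (+0.75)·220 = 65.00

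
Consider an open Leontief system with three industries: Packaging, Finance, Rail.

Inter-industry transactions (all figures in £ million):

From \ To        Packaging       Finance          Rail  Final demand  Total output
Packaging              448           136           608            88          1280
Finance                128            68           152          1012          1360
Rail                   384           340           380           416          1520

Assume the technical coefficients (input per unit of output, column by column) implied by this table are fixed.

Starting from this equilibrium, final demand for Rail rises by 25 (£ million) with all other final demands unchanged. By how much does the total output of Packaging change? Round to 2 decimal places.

Δx_P = 31.21

Technical coefficients a_ij = z_ij / X_j:
  a_PP = 448/1280 = 0.35, a_FP = 128/1280 = 0.10, a_RP = 384/1280 = 0.30
  a_PF = 136/1360 = 0.10, a_FF = 68/1360 = 0.05, a_RF = 340/1360 = 0.25
  a_PR = 608/1520 = 0.40, a_FR = 152/1520 = 0.10, a_RR = 380/1520 = 0.25
I − A =
  [   0.65    -0.10    -0.40]
  [  -0.10     0.95    -0.10]
  [  -0.30    -0.25     0.75]
Cofactors of I−A, C_ij = (−1)^(i+j)·(minor ij) (rows/columns in the sector order above):
  C_11 = (0.95)(0.75) − (-0.10)(-0.25) = 0.6875
  C_12 = −[(-0.10)(0.75) − (-0.10)(-0.30)] = 0.1050
  C_13 = (-0.10)(-0.25) − (0.95)(-0.30) = 0.3100
  C_21 = −[(-0.10)(0.75) − (-0.40)(-0.25)] = 0.1750
  C_22 = (0.65)(0.75) − (-0.40)(-0.30) = 0.3675
  C_23 = −[(0.65)(-0.25) − (-0.10)(-0.30)] = 0.1925
  C_31 = (-0.10)(-0.10) − (-0.40)(0.95) = 0.3900
  C_32 = −[(0.65)(-0.10) − (-0.40)(-0.10)] = 0.1050
  C_33 = (0.65)(0.95) − (-0.10)(-0.10) = 0.6075
det(I−A) = Σ_j (I−A)_1j·C_1j = (0.65)(0.6875) + (-0.10)(0.1050) + (-0.40)(0.3100) = 0.312375
adj(I−A) = Cᵀ =
  [ 0.6875   0.1750   0.3900]
  [ 0.1050   0.3675   0.1050]
  [ 0.3100   0.1925   0.6075]
(I − A)⁻¹ = adj(I−A) / det(I−A) ≈
  [   2.2009     0.5602     1.2485]
  [   0.3361     1.1765     0.3361]
  [   0.9924     0.6162     1.9448]
Δx = (I − A)⁻¹ Δd with Δd having +25 in the Rail component and 0 elsewhere.
So Δx_P = L_PR · (+25), where L_PR = adj(I−A)_PR / det(I−A) = 0.3900 / 0.312375.
Δx_P = 0.3900 × (+25) / 0.312375 = 9.75 / 0.312375 ≈ 31.21.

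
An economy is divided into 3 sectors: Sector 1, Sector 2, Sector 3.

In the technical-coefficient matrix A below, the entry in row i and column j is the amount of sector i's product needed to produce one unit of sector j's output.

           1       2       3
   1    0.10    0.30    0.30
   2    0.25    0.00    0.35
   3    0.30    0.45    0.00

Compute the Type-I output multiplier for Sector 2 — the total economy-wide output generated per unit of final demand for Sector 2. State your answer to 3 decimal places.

m_2 = 3.295

I − A =
  [   0.90    -0.30    -0.30]
  [  -0.25     1.00    -0.35]
  [  -0.30    -0.45     1.00]
Cofactors of I−A, C_ij = (−1)^(i+j)·(minor ij) (rows/columns in the sector order above):
  C_11 = (1.00)(1.00) − (-0.35)(-0.45) = 0.8425
  C_12 = −[(-0.25)(1.00) − (-0.35)(-0.30)] = 0.3550
  C_13 = (-0.25)(-0.45) − (1.00)(-0.30) = 0.4125
  C_21 = −[(-0.30)(1.00) − (-0.30)(-0.45)] = 0.4350
  C_22 = (0.90)(1.00) − (-0.30)(-0.30) = 0.8100
  C_23 = −[(0.90)(-0.45) − (-0.30)(-0.30)] = 0.4950
  C_31 = (-0.30)(-0.35) − (-0.30)(1.00) = 0.4050
  C_32 = −[(0.90)(-0.35) − (-0.30)(-0.25)] = 0.3900
  C_33 = (0.90)(1.00) − (-0.30)(-0.25) = 0.8250
det(I−A) = Σ_j (I−A)_1j·C_1j = (0.90)(0.8425) + (-0.30)(0.3550) + (-0.30)(0.4125) = 0.5280
adj(I−A) = Cᵀ =
  [ 0.8425   0.4350   0.4050]
  [ 0.3550   0.8100   0.3900]
  [ 0.4125   0.4950   0.8250]
(I − A)⁻¹ = adj(I−A) / det(I−A) ≈
  [   1.5956     0.8239     0.7670]
  [   0.6723     1.5341     0.7386]
  [   0.7813     0.9375     1.5625]
The output multiplier for sector j is the column-j sum of the Leontief inverse (I − A)⁻¹ = adj(I−A) / det(I−A).
Column 2 of adj(I−A): (0.4350, 0.8100, 0.4950); det(I−A) = 0.5280.
m_2 = (0.4350 + 0.8100 + 0.4950) / 0.5280 = 1.74 / 0.5280 ≈ 3.295.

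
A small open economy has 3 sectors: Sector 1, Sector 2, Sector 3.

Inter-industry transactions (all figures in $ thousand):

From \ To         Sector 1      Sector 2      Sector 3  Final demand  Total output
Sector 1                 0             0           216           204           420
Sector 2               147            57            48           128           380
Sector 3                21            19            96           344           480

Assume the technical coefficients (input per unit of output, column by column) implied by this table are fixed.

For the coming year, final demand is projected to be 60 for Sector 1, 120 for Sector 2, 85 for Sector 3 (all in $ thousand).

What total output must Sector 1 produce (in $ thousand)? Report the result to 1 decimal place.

Technical coefficients a_ij = z_ij / X_j:
  a_11 = 0/420 = 0.00, a_21 = 147/420 = 0.35, a_31 = 21/420 = 0.05
  a_12 = 0/380 = 0.00, a_22 = 57/380 = 0.15, a_32 = 19/380 = 0.05
  a_13 = 216/480 = 0.45, a_23 = 48/480 = 0.10, a_33 = 96/480 = 0.20
I − A =
  [   1.00     0.00    -0.45]
  [  -0.35     0.85    -0.10]
  [  -0.05    -0.05     0.80]
Cofactors of I−A, C_ij = (−1)^(i+j)·(minor ij) (rows/columns in the sector order above):
  C_11 = (0.85)(0.80) − (-0.10)(-0.05) = 0.6750
  C_12 = −[(-0.35)(0.80) − (-0.10)(-0.05)] = 0.2850
  C_13 = (-0.35)(-0.05) − (0.85)(-0.05) = 0.0600
  C_21 = −[(0.00)(0.80) − (-0.45)(-0.05)] = 0.0225
  C_22 = (1.00)(0.80) − (-0.45)(-0.05) = 0.7775
  C_23 = −[(1.00)(-0.05) − (0.00)(-0.05)] = 0.0500
  C_31 = (0.00)(-0.10) − (-0.45)(0.85) = 0.3825
  C_32 = −[(1.00)(-0.10) − (-0.45)(-0.35)] = 0.2575
  C_33 = (1.00)(0.85) − (0.00)(-0.35) = 0.8500
det(I−A) = Σ_j (I−A)_1j·C_1j = (1.00)(0.6750) + (0.00)(0.2850) + (-0.45)(0.0600) = 0.6480
adj(I−A) = Cᵀ =
  [ 0.6750   0.0225   0.3825]
  [ 0.2850   0.7775   0.2575]
  [ 0.0600   0.0500   0.8500]
(I − A)⁻¹ = adj(I−A) / det(I−A) ≈
  [   1.0417     0.0347     0.5903]
  [   0.4398     1.1998     0.3974]
  [   0.0926     0.0772     1.3117]
x = (I − A)⁻¹ d = adj(I−A)·d / det(I−A), with det(I−A) = 0.6480:
  x_1 = (0.6750·60 + 0.0225·120 + 0.3825·85) / 0.6480 = 75.7125 / 0.6480 ≈ 116.8
  x_2 = (0.2850·60 + 0.7775·120 + 0.2575·85) / 0.6480 = 132.2875 / 0.6480 ≈ 204.1
  x_3 = (0.0600·60 + 0.0500·120 + 0.8500·85) / 0.6480 = 81.85 / 0.6480 ≈ 126.3

x_1 = 116.8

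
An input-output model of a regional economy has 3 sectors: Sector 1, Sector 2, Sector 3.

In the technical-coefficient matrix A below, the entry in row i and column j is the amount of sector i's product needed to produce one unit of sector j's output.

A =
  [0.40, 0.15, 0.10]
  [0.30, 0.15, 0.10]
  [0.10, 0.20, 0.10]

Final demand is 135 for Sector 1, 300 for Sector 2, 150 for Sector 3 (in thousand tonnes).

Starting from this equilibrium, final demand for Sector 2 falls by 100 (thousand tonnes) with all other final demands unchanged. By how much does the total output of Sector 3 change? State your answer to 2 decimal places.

Δx_3 = -34.57

I − A =
  [   0.60    -0.15    -0.10]
  [  -0.30     0.85    -0.10]
  [  -0.10    -0.20     0.90]
Cofactors of I−A, C_ij = (−1)^(i+j)·(minor ij) (rows/columns in the sector order above):
  C_11 = (0.85)(0.90) − (-0.10)(-0.20) = 0.7450
  C_12 = −[(-0.30)(0.90) − (-0.10)(-0.10)] = 0.2800
  C_13 = (-0.30)(-0.20) − (0.85)(-0.10) = 0.1450
  C_21 = −[(-0.15)(0.90) − (-0.10)(-0.20)] = 0.1550
  C_22 = (0.60)(0.90) − (-0.10)(-0.10) = 0.5300
  C_23 = −[(0.60)(-0.20) − (-0.15)(-0.10)] = 0.1350
  C_31 = (-0.15)(-0.10) − (-0.10)(0.85) = 0.1000
  C_32 = −[(0.60)(-0.10) − (-0.10)(-0.30)] = 0.0900
  C_33 = (0.60)(0.85) − (-0.15)(-0.30) = 0.4650
det(I−A) = Σ_j (I−A)_1j·C_1j = (0.60)(0.7450) + (-0.15)(0.2800) + (-0.10)(0.1450) = 0.3905
adj(I−A) = Cᵀ =
  [ 0.7450   0.1550   0.1000]
  [ 0.2800   0.5300   0.0900]
  [ 0.1450   0.1350   0.4650]
(I − A)⁻¹ = adj(I−A) / det(I−A) ≈
  [   1.9078     0.3969     0.2561]
  [   0.7170     1.3572     0.2305]
  [   0.3713     0.3457     1.1908]
Δx = (I − A)⁻¹ Δd with Δd having -100 in the Sector 2 component and 0 elsewhere.
So Δx_3 = L_32 · (-100), where L_32 = adj(I−A)_32 / det(I−A) = 0.1350 / 0.3905.
Δx_3 = 0.1350 × (-100) / 0.3905 = -13.50 / 0.3905 ≈ -34.57.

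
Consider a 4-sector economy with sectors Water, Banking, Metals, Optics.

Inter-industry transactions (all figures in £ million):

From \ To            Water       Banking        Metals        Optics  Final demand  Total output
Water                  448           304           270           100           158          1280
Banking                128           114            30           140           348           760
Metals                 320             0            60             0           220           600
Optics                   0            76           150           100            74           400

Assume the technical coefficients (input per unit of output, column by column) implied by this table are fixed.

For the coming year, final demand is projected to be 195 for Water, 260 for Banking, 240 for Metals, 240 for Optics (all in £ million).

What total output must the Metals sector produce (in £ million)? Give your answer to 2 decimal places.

Technical coefficients a_ij = z_ij / X_j:
  a_WW = 448/1280 = 0.35, a_BW = 128/1280 = 0.10, a_MW = 320/1280 = 0.25, a_OW = 0/1280 = 0.00
  a_WB = 304/760 = 0.40, a_BB = 114/760 = 0.15, a_MB = 0/760 = 0.00, a_OB = 76/760 = 0.10
  a_WM = 270/600 = 0.45, a_BM = 30/600 = 0.05, a_MM = 60/600 = 0.10, a_OM = 150/600 = 0.25
  a_WO = 100/400 = 0.25, a_BO = 140/400 = 0.35, a_MO = 0/400 = 0.00, a_OO = 100/400 = 0.25
I − A =
  [   0.65    -0.40    -0.45    -0.25]
  [  -0.10     0.85    -0.05    -0.35]
  [  -0.25     0.00     0.90     0.00]
  [   0.00    -0.10    -0.25     0.75]
Compute the cofactors C_ij = (−1)^(i+j)·(3×3 minor ij) of I−A; the adjugate is their transpose:
adj(I−A) = Cᵀ =
  [ 0.542250   0.292500   0.375500   0.317250]
  [ 0.098750   0.338750   0.121250   0.191000]
  [ 0.150625   0.081250   0.359125   0.088125]
  [ 0.063375   0.072250   0.135875   0.360625]
det(I−A) = Σ_j (I−A)_1j·C_1j = (0.65)(0.542250) + (-0.40)(0.098750) + (-0.45)(0.150625) + (-0.25)(0.063375) = 0.2293375
(I − A)⁻¹ = adj(I−A) / det(I−A) ≈
  [   2.3644     1.2754     1.6373     1.3833]
  [   0.4306     1.4771     0.5287     0.8328]
  [   0.6568     0.3543     1.5659     0.3843]
  [   0.2763     0.3150     0.5925     1.5725]
x = (I − A)⁻¹ d = adj(I−A)·d / det(I−A), with det(I−A) = 0.2293375:
  x_W = (0.542250·195 + 0.292500·260 + 0.375500·240 + 0.317250·240) / 0.2293375 = 348.04875 / 0.2293375 ≈ 1517.63
  x_B = (0.098750·195 + 0.338750·260 + 0.121250·240 + 0.191000·240) / 0.2293375 = 182.27125 / 0.2293375 ≈ 794.77
  x_M = (0.150625·195 + 0.081250·260 + 0.359125·240 + 0.088125·240) / 0.2293375 = 157.836875 / 0.2293375 ≈ 688.23
  x_O = (0.063375·195 + 0.072250·260 + 0.135875·240 + 0.360625·240) / 0.2293375 = 150.303125 / 0.2293375 ≈ 655.38

x_M = 688.23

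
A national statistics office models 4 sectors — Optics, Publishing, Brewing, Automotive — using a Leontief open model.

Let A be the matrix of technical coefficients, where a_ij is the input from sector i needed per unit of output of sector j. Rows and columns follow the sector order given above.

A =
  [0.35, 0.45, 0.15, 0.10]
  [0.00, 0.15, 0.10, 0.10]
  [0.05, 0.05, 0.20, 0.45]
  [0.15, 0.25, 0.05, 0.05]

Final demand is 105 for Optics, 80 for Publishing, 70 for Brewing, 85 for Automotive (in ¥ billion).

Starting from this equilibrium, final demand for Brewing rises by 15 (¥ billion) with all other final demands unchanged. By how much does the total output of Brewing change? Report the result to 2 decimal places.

Δx_B = 21.07

I − A =
  [   0.65    -0.45    -0.15    -0.10]
  [   0.00     0.85    -0.10    -0.10]
  [  -0.05    -0.05     0.80    -0.45]
  [  -0.15    -0.25    -0.05     0.95]
Compute the cofactors C_ij = (−1)^(i+j)·(3×3 minor ij) of I−A; the adjugate is their transpose:
adj(I−A) = Cᵀ =
  [ 0.590625   0.376125   0.169125   0.181875]
  [ 0.023750   0.449875   0.065750   0.081000]
  [ 0.097250   0.156250   0.489125   0.258375]
  [ 0.104625   0.186000   0.069750   0.430125]
det(I−A) = Σ_j (I−A)_1j·C_1j = (0.65)(0.590625) + (-0.45)(0.023750) + (-0.15)(0.097250) + (-0.10)(0.104625) = 0.34816875
(I − A)⁻¹ = adj(I−A) / det(I−A) ≈
  [   1.6964     1.0803     0.4858     0.5224]
  [   0.0682     1.2921     0.1888     0.2326]
  [   0.2793     0.4488     1.4049     0.7421]
  [   0.3005     0.5342     0.2003     1.2354]
Δx = (I − A)⁻¹ Δd with Δd having +15 in the Brewing component and 0 elsewhere.
So Δx_B = L_BB · (+15), where L_BB = adj(I−A)_BB / det(I−A) = 0.489125 / 0.34816875.
Δx_B = 0.489125 × (+15) / 0.34816875 = 7.336875 / 0.34816875 ≈ 21.07.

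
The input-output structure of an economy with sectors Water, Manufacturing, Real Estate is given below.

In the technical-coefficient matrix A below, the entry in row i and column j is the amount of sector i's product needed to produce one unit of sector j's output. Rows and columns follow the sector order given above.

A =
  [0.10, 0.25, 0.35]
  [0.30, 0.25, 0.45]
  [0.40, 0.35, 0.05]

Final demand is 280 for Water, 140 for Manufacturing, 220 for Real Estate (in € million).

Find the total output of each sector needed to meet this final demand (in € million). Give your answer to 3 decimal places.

I − A =
  [   0.90    -0.25    -0.35]
  [  -0.30     0.75    -0.45]
  [  -0.40    -0.35     0.95]
Cofactors of I−A, C_ij = (−1)^(i+j)·(minor ij) (rows/columns in the sector order above):
  C_11 = (0.75)(0.95) − (-0.45)(-0.35) = 0.5550
  C_12 = −[(-0.30)(0.95) − (-0.45)(-0.40)] = 0.4650
  C_13 = (-0.30)(-0.35) − (0.75)(-0.40) = 0.4050
  C_21 = −[(-0.25)(0.95) − (-0.35)(-0.35)] = 0.3600
  C_22 = (0.90)(0.95) − (-0.35)(-0.40) = 0.7150
  C_23 = −[(0.90)(-0.35) − (-0.25)(-0.40)] = 0.4150
  C_31 = (-0.25)(-0.45) − (-0.35)(0.75) = 0.3750
  C_32 = −[(0.90)(-0.45) − (-0.35)(-0.30)] = 0.5100
  C_33 = (0.90)(0.75) − (-0.25)(-0.30) = 0.6000
det(I−A) = Σ_j (I−A)_1j·C_1j = (0.90)(0.5550) + (-0.25)(0.4650) + (-0.35)(0.4050) = 0.2415
adj(I−A) = Cᵀ =
  [ 0.5550   0.3600   0.3750]
  [ 0.4650   0.7150   0.5100]
  [ 0.4050   0.4150   0.6000]
(I − A)⁻¹ = adj(I−A) / det(I−A) ≈
  [   2.2981     1.4907     1.5528]
  [   1.9255     2.9607     2.1118]
  [   1.6770     1.7184     2.4845]
x = (I − A)⁻¹ d = adj(I−A)·d / det(I−A), with det(I−A) = 0.2415:
  x_W = (0.5550·280 + 0.3600·140 + 0.3750·220) / 0.2415 = 288.30 / 0.2415 ≈ 1193.789
  x_M = (0.4650·280 + 0.7150·140 + 0.5100·220) / 0.2415 = 342.50 / 0.2415 ≈ 1418.219
  x_R = (0.4050·280 + 0.4150·140 + 0.6000·220) / 0.2415 = 303.50 / 0.2415 ≈ 1256.729

x_W = 1193.789, x_M = 1418.219, x_R = 1256.729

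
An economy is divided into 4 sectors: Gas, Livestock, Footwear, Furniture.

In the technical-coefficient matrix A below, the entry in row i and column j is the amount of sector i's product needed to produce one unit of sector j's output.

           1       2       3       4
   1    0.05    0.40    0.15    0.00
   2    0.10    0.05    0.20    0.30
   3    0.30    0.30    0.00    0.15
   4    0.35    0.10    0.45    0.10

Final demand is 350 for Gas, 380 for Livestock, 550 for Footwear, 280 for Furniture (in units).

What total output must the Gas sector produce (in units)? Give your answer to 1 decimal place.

I − A =
  [   0.95    -0.40    -0.15     0.00]
  [  -0.10     0.95    -0.20    -0.30]
  [  -0.30    -0.30     1.00    -0.15]
  [  -0.35    -0.10    -0.45     0.90]
Compute the cofactors C_ij = (−1)^(i+j)·(3×3 minor ij) of I−A; the adjugate is their transpose:
adj(I−A) = Cᵀ =
  [ 0.663375   0.375750   0.249750   0.166875]
  [ 0.293250   0.742500   0.328500   0.302250]
  [ 0.357375   0.399750   0.705750   0.250875]
  [ 0.469250   0.428500   0.486500   0.734250]
det(I−A) = Σ_j (I−A)_1j·C_1j = (0.95)(0.663375) + (-0.40)(0.293250) + (-0.15)(0.357375) + (0.00)(0.469250) = 0.4593
(I − A)⁻¹ = adj(I−A) / det(I−A) ≈
  [   1.4443     0.8181     0.5438     0.3633]
  [   0.6385     1.6166     0.7152     0.6581]
  [   0.7781     0.8703     1.5366     0.5462]
  [   1.0217     0.9329     1.0592     1.5986]
x = (I − A)⁻¹ d = adj(I−A)·d / det(I−A), with det(I−A) = 0.4593:
  x_1 = (0.663375·350 + 0.375750·380 + 0.249750·550 + 0.166875·280) / 0.4593 = 559.05375 / 0.4593 ≈ 1217.2
  x_2 = (0.293250·350 + 0.742500·380 + 0.328500·550 + 0.302250·280) / 0.4593 = 650.0925 / 0.4593 ≈ 1415.4
  x_3 = (0.357375·350 + 0.399750·380 + 0.705750·550 + 0.250875·280) / 0.4593 = 735.39375 / 0.4593 ≈ 1601.1
  x_4 = (0.469250·350 + 0.428500·380 + 0.486500·550 + 0.734250·280) / 0.4593 = 800.2325 / 0.4593 ≈ 1742.3

x_1 = 1217.2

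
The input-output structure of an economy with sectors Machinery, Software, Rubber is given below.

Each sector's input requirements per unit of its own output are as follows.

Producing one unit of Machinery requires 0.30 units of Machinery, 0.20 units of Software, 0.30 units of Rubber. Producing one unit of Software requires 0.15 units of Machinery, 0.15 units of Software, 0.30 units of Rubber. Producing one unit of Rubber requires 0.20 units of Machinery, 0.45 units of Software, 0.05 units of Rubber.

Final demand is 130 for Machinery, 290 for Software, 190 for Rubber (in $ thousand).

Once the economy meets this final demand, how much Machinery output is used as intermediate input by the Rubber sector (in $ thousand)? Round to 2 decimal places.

I − A =
  [   0.70    -0.15    -0.20]
  [  -0.20     0.85    -0.45]
  [  -0.30    -0.30     0.95]
Cofactors of I−A, C_ij = (−1)^(i+j)·(minor ij) (rows/columns in the sector order above):
  C_11 = (0.85)(0.95) − (-0.45)(-0.30) = 0.6725
  C_12 = −[(-0.20)(0.95) − (-0.45)(-0.30)] = 0.3250
  C_13 = (-0.20)(-0.30) − (0.85)(-0.30) = 0.3150
  C_21 = −[(-0.15)(0.95) − (-0.20)(-0.30)] = 0.2025
  C_22 = (0.70)(0.95) − (-0.20)(-0.30) = 0.6050
  C_23 = −[(0.70)(-0.30) − (-0.15)(-0.30)] = 0.2550
  C_31 = (-0.15)(-0.45) − (-0.20)(0.85) = 0.2375
  C_32 = −[(0.70)(-0.45) − (-0.20)(-0.20)] = 0.3550
  C_33 = (0.70)(0.85) − (-0.15)(-0.20) = 0.5650
det(I−A) = Σ_j (I−A)_1j·C_1j = (0.70)(0.6725) + (-0.15)(0.3250) + (-0.20)(0.3150) = 0.3590
adj(I−A) = Cᵀ =
  [ 0.6725   0.2025   0.2375]
  [ 0.3250   0.6050   0.3550]
  [ 0.3150   0.2550   0.5650]
(I − A)⁻¹ = adj(I−A) / det(I−A) ≈
  [   1.8733     0.5641     0.6616]
  [   0.9053     1.6852     0.9889]
  [   0.8774     0.7103     1.5738]
First solve x = (I − A)⁻¹ d = adj(I−A)·d / det(I−A); in particular x_3 = (0.3150·130 + 0.2550·290 + 0.5650·190) / 0.3590 = 222.25 / 0.3590 ≈ 619.0808.
Intermediate flow from 1 to 3: z_13 = a_13 · x_3 = 0.20 × 222.25 / 0.3590 = 44.45 / 0.3590 ≈ 123.82.

z_13 = 123.82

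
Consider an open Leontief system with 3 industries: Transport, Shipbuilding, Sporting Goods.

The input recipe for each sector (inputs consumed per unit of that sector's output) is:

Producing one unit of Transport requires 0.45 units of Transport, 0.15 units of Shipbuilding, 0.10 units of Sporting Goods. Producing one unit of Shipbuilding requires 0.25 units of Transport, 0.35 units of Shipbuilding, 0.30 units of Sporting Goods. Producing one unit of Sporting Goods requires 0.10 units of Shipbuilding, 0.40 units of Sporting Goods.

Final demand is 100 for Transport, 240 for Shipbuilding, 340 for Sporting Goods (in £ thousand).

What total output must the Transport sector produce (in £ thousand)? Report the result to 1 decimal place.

x_1 = 465.3

I − A =
  [   0.55    -0.25     0.00]
  [  -0.15     0.65    -0.10]
  [  -0.10    -0.30     0.60]
Cofactors of I−A, C_ij = (−1)^(i+j)·(minor ij) (rows/columns in the sector order above):
  C_11 = (0.65)(0.60) − (-0.10)(-0.30) = 0.3600
  C_12 = −[(-0.15)(0.60) − (-0.10)(-0.10)] = 0.1000
  C_13 = (-0.15)(-0.30) − (0.65)(-0.10) = 0.1100
  C_21 = −[(-0.25)(0.60) − (0.00)(-0.30)] = 0.1500
  C_22 = (0.55)(0.60) − (0.00)(-0.10) = 0.3300
  C_23 = −[(0.55)(-0.30) − (-0.25)(-0.10)] = 0.1900
  C_31 = (-0.25)(-0.10) − (0.00)(0.65) = 0.0250
  C_32 = −[(0.55)(-0.10) − (0.00)(-0.15)] = 0.0550
  C_33 = (0.55)(0.65) − (-0.25)(-0.15) = 0.3200
det(I−A) = Σ_j (I−A)_1j·C_1j = (0.55)(0.3600) + (-0.25)(0.1000) + (0.00)(0.1100) = 0.1730
adj(I−A) = Cᵀ =
  [ 0.3600   0.1500   0.0250]
  [ 0.1000   0.3300   0.0550]
  [ 0.1100   0.1900   0.3200]
(I − A)⁻¹ = adj(I−A) / det(I−A) ≈
  [   2.0809     0.8671     0.1445]
  [   0.5780     1.9075     0.3179]
  [   0.6358     1.0983     1.8497]
x = (I − A)⁻¹ d = adj(I−A)·d / det(I−A), with det(I−A) = 0.1730:
  x_1 = (0.3600·100 + 0.1500·240 + 0.0250·340) / 0.1730 = 80.50 / 0.1730 ≈ 465.3
  x_2 = (0.1000·100 + 0.3300·240 + 0.0550·340) / 0.1730 = 107.90 / 0.1730 ≈ 623.7
  x_3 = (0.1100·100 + 0.1900·240 + 0.3200·340) / 0.1730 = 165.40 / 0.1730 ≈ 956.1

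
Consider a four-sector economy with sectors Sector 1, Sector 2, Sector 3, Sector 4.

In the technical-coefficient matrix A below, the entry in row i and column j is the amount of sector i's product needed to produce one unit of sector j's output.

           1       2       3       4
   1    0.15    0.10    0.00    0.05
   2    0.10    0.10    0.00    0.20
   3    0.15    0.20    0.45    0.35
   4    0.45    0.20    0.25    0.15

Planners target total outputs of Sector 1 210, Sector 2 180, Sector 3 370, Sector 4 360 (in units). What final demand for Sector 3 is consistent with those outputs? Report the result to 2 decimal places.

d_3 = 10.00

I − A =
  [   0.85    -0.10     0.00    -0.05]
  [  -0.10     0.90     0.00    -0.20]
  [  -0.15    -0.20     0.55    -0.35]
  [  -0.45    -0.20    -0.25     0.85]
d = (I − A) x:
  d_1 = (+0.85)·210 + (-0.10)·180 + (+0.00)·370 + (-0.05)·360 = 142.50
  d_2 = (-0.10)·210 + (+0.90)·180 + (+0.00)·370 + (-0.20)·360 = 69.00
  d_3 = (-0.15)·210 + (-0.20)·180 + (+0.55)·370 + (-0.35)·360 = 10.00
  d_4 = (-0.45)·210 + (-0.20)·180 + (-0.25)·370 + (+0.85)·360 = 83.00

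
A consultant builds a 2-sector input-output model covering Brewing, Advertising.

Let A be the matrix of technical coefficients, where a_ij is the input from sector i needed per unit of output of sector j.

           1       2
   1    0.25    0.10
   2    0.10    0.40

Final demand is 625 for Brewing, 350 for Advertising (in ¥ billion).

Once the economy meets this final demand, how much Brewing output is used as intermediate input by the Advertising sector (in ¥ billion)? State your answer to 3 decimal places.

z_12 = 73.864

I − A =
  [   0.75    -0.10]
  [  -0.10     0.60]
det(I−A) = (0.75)(0.60) − (-0.10)(-0.10) = 0.4400
adj(I−A) = [[0.60, 0.10], [0.10, 0.75]]
(I − A)⁻¹ = adj(I−A) / det(I−A) ≈
  [   1.3636     0.2273]
  [   0.2273     1.7045]
First solve x = (I − A)⁻¹ d = adj(I−A)·d / det(I−A); in particular x_2 = (0.10·625 + 0.75·350) / 0.4400 = 325.00 / 0.4400 ≈ 738.63636.
Intermediate flow from 1 to 2: z_12 = a_12 · x_2 = 0.10 × 325.00 / 0.4400 = 32.50 / 0.4400 ≈ 73.864.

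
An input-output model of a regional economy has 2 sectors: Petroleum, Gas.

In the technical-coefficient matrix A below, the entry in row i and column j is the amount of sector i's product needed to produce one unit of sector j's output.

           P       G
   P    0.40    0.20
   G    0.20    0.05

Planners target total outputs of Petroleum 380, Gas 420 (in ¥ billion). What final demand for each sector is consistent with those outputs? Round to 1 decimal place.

d_P = 144.0, d_G = 323.0

I − A =
  [   0.60    -0.20]
  [  -0.20     0.95]
d = (I − A) x:
  d_P = (+0.60)·380 + (-0.20)·420 = 144.0
  d_G = (-0.20)·380 + (+0.95)·420 = 323.0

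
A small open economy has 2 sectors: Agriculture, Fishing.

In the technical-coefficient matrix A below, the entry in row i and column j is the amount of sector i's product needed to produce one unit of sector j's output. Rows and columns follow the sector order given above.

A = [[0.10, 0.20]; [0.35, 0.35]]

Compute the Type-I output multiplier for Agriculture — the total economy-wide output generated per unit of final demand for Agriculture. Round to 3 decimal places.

I − A =
  [   0.90    -0.20]
  [  -0.35     0.65]
det(I−A) = (0.90)(0.65) − (-0.20)(-0.35) = 0.5150
adj(I−A) = [[0.65, 0.20], [0.35, 0.90]]
(I − A)⁻¹ = adj(I−A) / det(I−A) ≈
  [   1.2621     0.3883]
  [   0.6796     1.7476]
The output multiplier for sector j is the column-j sum of the Leontief inverse (I − A)⁻¹ = adj(I−A) / det(I−A).
Column A of adj(I−A): (0.65, 0.35); det(I−A) = 0.5150.
m_A = (0.65 + 0.35) / 0.5150 = 1.00 / 0.5150 ≈ 1.942.

m_A = 1.942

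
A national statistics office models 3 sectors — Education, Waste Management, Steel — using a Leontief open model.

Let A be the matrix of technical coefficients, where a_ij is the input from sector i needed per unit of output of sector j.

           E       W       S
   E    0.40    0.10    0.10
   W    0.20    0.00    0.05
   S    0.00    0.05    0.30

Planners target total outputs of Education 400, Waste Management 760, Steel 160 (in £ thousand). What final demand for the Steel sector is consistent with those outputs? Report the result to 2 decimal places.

I − A =
  [   0.60    -0.10    -0.10]
  [  -0.20     1.00    -0.05]
  [   0.00    -0.05     0.70]
d = (I − A) x:
  d_E = (+0.60)·400 + (-0.10)·760 + (-0.10)·160 = 148.00
  d_W = (-0.20)·400 + (+1.00)·760 + (-0.05)·160 = 672.00
  d_S = (+0.00)·400 + (-0.05)·760 + (+0.70)·160 = 74.00

d_S = 74.00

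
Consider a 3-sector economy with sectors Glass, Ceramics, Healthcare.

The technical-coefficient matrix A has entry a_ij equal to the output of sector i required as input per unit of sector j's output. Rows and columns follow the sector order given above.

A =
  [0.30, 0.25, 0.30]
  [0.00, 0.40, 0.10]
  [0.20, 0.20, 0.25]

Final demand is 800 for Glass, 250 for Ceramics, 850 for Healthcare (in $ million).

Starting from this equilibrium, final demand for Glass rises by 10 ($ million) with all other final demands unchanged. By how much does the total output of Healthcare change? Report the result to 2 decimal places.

I − A =
  [   0.70    -0.25    -0.30]
  [   0.00     0.60    -0.10]
  [  -0.20    -0.20     0.75]
Cofactors of I−A, C_ij = (−1)^(i+j)·(minor ij) (rows/columns in the sector order above):
  C_11 = (0.60)(0.75) − (-0.10)(-0.20) = 0.4300
  C_12 = −[(0.00)(0.75) − (-0.10)(-0.20)] = 0.0200
  C_13 = (0.00)(-0.20) − (0.60)(-0.20) = 0.1200
  C_21 = −[(-0.25)(0.75) − (-0.30)(-0.20)] = 0.2475
  C_22 = (0.70)(0.75) − (-0.30)(-0.20) = 0.4650
  C_23 = −[(0.70)(-0.20) − (-0.25)(-0.20)] = 0.1900
  C_31 = (-0.25)(-0.10) − (-0.30)(0.60) = 0.2050
  C_32 = −[(0.70)(-0.10) − (-0.30)(0.00)] = 0.0700
  C_33 = (0.70)(0.60) − (-0.25)(0.00) = 0.4200
det(I−A) = Σ_j (I−A)_1j·C_1j = (0.70)(0.4300) + (-0.25)(0.0200) + (-0.30)(0.1200) = 0.2600
adj(I−A) = Cᵀ =
  [ 0.4300   0.2475   0.2050]
  [ 0.0200   0.4650   0.0700]
  [ 0.1200   0.1900   0.4200]
(I − A)⁻¹ = adj(I−A) / det(I−A) ≈
  [   1.6538     0.9519     0.7885]
  [   0.0769     1.7885     0.2692]
  [   0.4615     0.7308     1.6154]
Δx = (I − A)⁻¹ Δd with Δd having +10 in the Glass component and 0 elsewhere.
So Δx_H = L_HG · (+10), where L_HG = adj(I−A)_HG / det(I−A) = 0.1200 / 0.2600.
Δx_H = 0.1200 × (+10) / 0.2600 = 1.20 / 0.2600 ≈ 4.62.

Δx_H = 4.62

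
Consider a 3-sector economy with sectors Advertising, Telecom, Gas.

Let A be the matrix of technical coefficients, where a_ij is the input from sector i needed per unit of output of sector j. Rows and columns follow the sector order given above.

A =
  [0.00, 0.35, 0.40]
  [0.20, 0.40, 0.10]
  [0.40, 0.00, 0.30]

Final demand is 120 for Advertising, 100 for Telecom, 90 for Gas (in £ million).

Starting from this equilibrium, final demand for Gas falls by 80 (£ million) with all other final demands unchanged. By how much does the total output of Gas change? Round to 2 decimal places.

Δx_3 = -162.45

I − A =
  [   1.00    -0.35    -0.40]
  [  -0.20     0.60    -0.10]
  [  -0.40     0.00     0.70]
Cofactors of I−A, C_ij = (−1)^(i+j)·(minor ij) (rows/columns in the sector order above):
  C_11 = (0.60)(0.70) − (-0.10)(0.00) = 0.4200
  C_12 = −[(-0.20)(0.70) − (-0.10)(-0.40)] = 0.1800
  C_13 = (-0.20)(0.00) − (0.60)(-0.40) = 0.2400
  C_21 = −[(-0.35)(0.70) − (-0.40)(0.00)] = 0.2450
  C_22 = (1.00)(0.70) − (-0.40)(-0.40) = 0.5400
  C_23 = −[(1.00)(0.00) − (-0.35)(-0.40)] = 0.1400
  C_31 = (-0.35)(-0.10) − (-0.40)(0.60) = 0.2750
  C_32 = −[(1.00)(-0.10) − (-0.40)(-0.20)] = 0.1800
  C_33 = (1.00)(0.60) − (-0.35)(-0.20) = 0.5300
det(I−A) = Σ_j (I−A)_1j·C_1j = (1.00)(0.4200) + (-0.35)(0.1800) + (-0.40)(0.2400) = 0.2610
adj(I−A) = Cᵀ =
  [ 0.4200   0.2450   0.2750]
  [ 0.1800   0.5400   0.1800]
  [ 0.2400   0.1400   0.5300]
(I − A)⁻¹ = adj(I−A) / det(I−A) ≈
  [   1.6092     0.9387     1.0536]
  [   0.6897     2.0690     0.6897]
  [   0.9195     0.5364     2.0307]
Δx = (I − A)⁻¹ Δd with Δd having -80 in the Gas component and 0 elsewhere.
So Δx_3 = L_33 · (-80), where L_33 = adj(I−A)_33 / det(I−A) = 0.5300 / 0.2610.
Δx_3 = 0.5300 × (-80) / 0.2610 = -42.40 / 0.2610 ≈ -162.45.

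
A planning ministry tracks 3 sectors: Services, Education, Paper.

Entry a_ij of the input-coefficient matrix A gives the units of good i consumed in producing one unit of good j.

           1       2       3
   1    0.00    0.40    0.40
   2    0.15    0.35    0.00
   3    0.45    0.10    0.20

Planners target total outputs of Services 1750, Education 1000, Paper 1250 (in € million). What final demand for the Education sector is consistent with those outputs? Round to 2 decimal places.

I − A =
  [   1.00    -0.40    -0.40]
  [  -0.15     0.65     0.00]
  [  -0.45    -0.10     0.80]
d = (I − A) x:
  d_1 = (+1.00)·1750 + (-0.40)·1000 + (-0.40)·1250 = 850.00
  d_2 = (-0.15)·1750 + (+0.65)·1000 + (+0.00)·1250 = 387.50
  d_3 = (-0.45)·1750 + (-0.10)·1000 + (+0.80)·1250 = 112.50

d_2 = 387.50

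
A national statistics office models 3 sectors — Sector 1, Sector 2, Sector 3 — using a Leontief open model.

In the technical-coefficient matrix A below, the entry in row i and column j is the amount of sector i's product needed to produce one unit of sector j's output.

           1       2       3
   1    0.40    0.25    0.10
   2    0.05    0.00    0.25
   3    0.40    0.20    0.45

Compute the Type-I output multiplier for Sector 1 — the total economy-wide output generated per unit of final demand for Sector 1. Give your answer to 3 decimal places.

m_1 = 4.568

I − A =
  [   0.60    -0.25    -0.10]
  [  -0.05     1.00    -0.25]
  [  -0.40    -0.20     0.55]
Cofactors of I−A, C_ij = (−1)^(i+j)·(minor ij) (rows/columns in the sector order above):
  C_11 = (1.00)(0.55) − (-0.25)(-0.20) = 0.5000
  C_12 = −[(-0.05)(0.55) − (-0.25)(-0.40)] = 0.1275
  C_13 = (-0.05)(-0.20) − (1.00)(-0.40) = 0.4100
  C_21 = −[(-0.25)(0.55) − (-0.10)(-0.20)] = 0.1575
  C_22 = (0.60)(0.55) − (-0.10)(-0.40) = 0.2900
  C_23 = −[(0.60)(-0.20) − (-0.25)(-0.40)] = 0.2200
  C_31 = (-0.25)(-0.25) − (-0.10)(1.00) = 0.1625
  C_32 = −[(0.60)(-0.25) − (-0.10)(-0.05)] = 0.1550
  C_33 = (0.60)(1.00) − (-0.25)(-0.05) = 0.5875
det(I−A) = Σ_j (I−A)_1j·C_1j = (0.60)(0.5000) + (-0.25)(0.1275) + (-0.10)(0.4100) = 0.227125
adj(I−A) = Cᵀ =
  [ 0.5000   0.1575   0.1625]
  [ 0.1275   0.2900   0.1550]
  [ 0.4100   0.2200   0.5875]
(I − A)⁻¹ = adj(I−A) / det(I−A) ≈
  [   2.2014     0.6935     0.7155]
  [   0.5614     1.2768     0.6824]
  [   1.8052     0.9686     2.5867]
The output multiplier for sector j is the column-j sum of the Leontief inverse (I − A)⁻¹ = adj(I−A) / det(I−A).
Column 1 of adj(I−A): (0.5000, 0.1275, 0.4100); det(I−A) = 0.227125.
m_1 = (0.5000 + 0.1275 + 0.4100) / 0.227125 = 1.0375 / 0.227125 ≈ 4.568.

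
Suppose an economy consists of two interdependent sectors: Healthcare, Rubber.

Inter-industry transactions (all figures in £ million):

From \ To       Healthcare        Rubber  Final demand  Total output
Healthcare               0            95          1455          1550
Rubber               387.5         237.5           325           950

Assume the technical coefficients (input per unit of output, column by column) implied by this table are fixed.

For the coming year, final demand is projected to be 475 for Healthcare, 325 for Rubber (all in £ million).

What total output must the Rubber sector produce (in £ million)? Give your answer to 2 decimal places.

x_2 = 612.07

Technical coefficients a_ij = z_ij / X_j:
  a_11 = 0/1550 = 0.00, a_21 = 387.5/1550 = 0.25
  a_12 = 95/950 = 0.10, a_22 = 237.5/950 = 0.25
I − A =
  [   1.00    -0.10]
  [  -0.25     0.75]
det(I−A) = (1.00)(0.75) − (-0.10)(-0.25) = 0.7250
adj(I−A) = [[0.75, 0.10], [0.25, 1.00]]
(I − A)⁻¹ = adj(I−A) / det(I−A) ≈
  [   1.0345     0.1379]
  [   0.3448     1.3793]
x = (I − A)⁻¹ d = adj(I−A)·d / det(I−A), with det(I−A) = 0.7250:
  x_1 = (0.75·475 + 0.10·325) / 0.7250 = 388.75 / 0.7250 ≈ 536.21
  x_2 = (0.25·475 + 1.00·325) / 0.7250 = 443.75 / 0.7250 ≈ 612.07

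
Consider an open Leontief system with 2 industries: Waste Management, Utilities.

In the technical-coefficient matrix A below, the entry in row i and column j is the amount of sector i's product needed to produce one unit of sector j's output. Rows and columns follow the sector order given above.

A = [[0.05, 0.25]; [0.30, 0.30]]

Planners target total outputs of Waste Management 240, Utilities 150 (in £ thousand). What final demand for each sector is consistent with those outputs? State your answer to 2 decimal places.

I − A =
  [   0.95    -0.25]
  [  -0.30     0.70]
d = (I − A) x:
  d_W = (+0.95)·240 + (-0.25)·150 = 190.50
  d_U = (-0.30)·240 + (+0.70)·150 = 33.00

d_W = 190.50, d_U = 33.00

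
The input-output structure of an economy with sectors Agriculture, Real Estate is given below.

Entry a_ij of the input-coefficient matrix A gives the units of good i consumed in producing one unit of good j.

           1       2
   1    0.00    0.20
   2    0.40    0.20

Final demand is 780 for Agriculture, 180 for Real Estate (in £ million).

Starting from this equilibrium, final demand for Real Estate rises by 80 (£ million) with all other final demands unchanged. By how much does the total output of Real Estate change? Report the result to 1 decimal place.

I − A =
  [   1.00    -0.20]
  [  -0.40     0.80]
det(I−A) = (1.00)(0.80) − (-0.20)(-0.40) = 0.7200
adj(I−A) = [[0.80, 0.20], [0.40, 1.00]]
(I − A)⁻¹ = adj(I−A) / det(I−A) ≈
  [   1.1111     0.2778]
  [   0.5556     1.3889]
Δx = (I − A)⁻¹ Δd with Δd having +80 in the Real Estate component and 0 elsewhere.
So Δx_2 = L_22 · (+80), where L_22 = adj(I−A)_22 / det(I−A) = 1.00 / 0.7200.
Δx_2 = 1.00 × (+80) / 0.7200 = 80.00 / 0.7200 ≈ 111.1.

Δx_2 = 111.1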